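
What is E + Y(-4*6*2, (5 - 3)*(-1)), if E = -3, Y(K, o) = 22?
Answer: 19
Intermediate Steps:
E + Y(-4*6*2, (5 - 3)*(-1)) = -3 + 22 = 19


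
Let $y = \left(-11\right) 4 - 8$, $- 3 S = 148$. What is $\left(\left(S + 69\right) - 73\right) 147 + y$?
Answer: $-7892$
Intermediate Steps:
$S = - \frac{148}{3}$ ($S = \left(- \frac{1}{3}\right) 148 = - \frac{148}{3} \approx -49.333$)
$y = -52$ ($y = -44 - 8 = -52$)
$\left(\left(S + 69\right) - 73\right) 147 + y = \left(\left(- \frac{148}{3} + 69\right) - 73\right) 147 - 52 = \left(\frac{59}{3} - 73\right) 147 - 52 = \left(- \frac{160}{3}\right) 147 - 52 = -7840 - 52 = -7892$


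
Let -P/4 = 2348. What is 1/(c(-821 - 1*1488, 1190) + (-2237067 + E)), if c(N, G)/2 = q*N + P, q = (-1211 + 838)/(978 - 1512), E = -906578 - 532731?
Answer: -267/987468977 ≈ -2.7039e-7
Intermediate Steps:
P = -9392 (P = -4*2348 = -9392)
E = -1439309
q = 373/534 (q = -373/(-534) = -373*(-1/534) = 373/534 ≈ 0.69850)
c(N, G) = -18784 + 373*N/267 (c(N, G) = 2*(373*N/534 - 9392) = 2*(-9392 + 373*N/534) = -18784 + 373*N/267)
1/(c(-821 - 1*1488, 1190) + (-2237067 + E)) = 1/((-18784 + 373*(-821 - 1*1488)/267) + (-2237067 - 1439309)) = 1/((-18784 + 373*(-821 - 1488)/267) - 3676376) = 1/((-18784 + (373/267)*(-2309)) - 3676376) = 1/((-18784 - 861257/267) - 3676376) = 1/(-5876585/267 - 3676376) = 1/(-987468977/267) = -267/987468977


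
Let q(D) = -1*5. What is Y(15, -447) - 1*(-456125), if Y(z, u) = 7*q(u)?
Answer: 456090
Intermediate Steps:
q(D) = -5
Y(z, u) = -35 (Y(z, u) = 7*(-5) = -35)
Y(15, -447) - 1*(-456125) = -35 - 1*(-456125) = -35 + 456125 = 456090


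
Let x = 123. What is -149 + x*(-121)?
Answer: -15032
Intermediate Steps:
-149 + x*(-121) = -149 + 123*(-121) = -149 - 14883 = -15032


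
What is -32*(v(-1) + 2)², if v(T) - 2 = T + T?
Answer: -128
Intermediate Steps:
v(T) = 2 + 2*T (v(T) = 2 + (T + T) = 2 + 2*T)
-32*(v(-1) + 2)² = -32*((2 + 2*(-1)) + 2)² = -32*((2 - 2) + 2)² = -32*(0 + 2)² = -32*2² = -32*4 = -128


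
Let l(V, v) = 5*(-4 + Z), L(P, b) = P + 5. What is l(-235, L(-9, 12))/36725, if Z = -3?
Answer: -7/7345 ≈ -0.00095303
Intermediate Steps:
L(P, b) = 5 + P
l(V, v) = -35 (l(V, v) = 5*(-4 - 3) = 5*(-7) = -35)
l(-235, L(-9, 12))/36725 = -35/36725 = -35*1/36725 = -7/7345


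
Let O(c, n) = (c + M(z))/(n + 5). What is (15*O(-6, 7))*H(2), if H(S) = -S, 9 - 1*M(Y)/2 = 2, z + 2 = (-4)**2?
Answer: -20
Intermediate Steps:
z = 14 (z = -2 + (-4)**2 = -2 + 16 = 14)
M(Y) = 14 (M(Y) = 18 - 2*2 = 18 - 4 = 14)
O(c, n) = (14 + c)/(5 + n) (O(c, n) = (c + 14)/(n + 5) = (14 + c)/(5 + n))
(15*O(-6, 7))*H(2) = (15*((14 - 6)/(5 + 7)))*(-1*2) = (15*(8/12))*(-2) = (15*((1/12)*8))*(-2) = (15*(2/3))*(-2) = 10*(-2) = -20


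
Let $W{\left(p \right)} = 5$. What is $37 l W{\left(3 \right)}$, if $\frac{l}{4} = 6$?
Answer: $4440$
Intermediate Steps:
$l = 24$ ($l = 4 \cdot 6 = 24$)
$37 l W{\left(3 \right)} = 37 \cdot 24 \cdot 5 = 888 \cdot 5 = 4440$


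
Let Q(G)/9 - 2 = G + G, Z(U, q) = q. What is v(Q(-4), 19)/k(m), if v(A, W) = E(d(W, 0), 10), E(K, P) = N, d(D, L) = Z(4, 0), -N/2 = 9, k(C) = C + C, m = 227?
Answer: -9/227 ≈ -0.039648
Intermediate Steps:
k(C) = 2*C
Q(G) = 18 + 18*G (Q(G) = 18 + 9*(G + G) = 18 + 9*(2*G) = 18 + 18*G)
N = -18 (N = -2*9 = -18)
d(D, L) = 0
E(K, P) = -18
v(A, W) = -18
v(Q(-4), 19)/k(m) = -18/(2*227) = -18/454 = -18*1/454 = -9/227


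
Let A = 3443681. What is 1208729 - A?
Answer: -2234952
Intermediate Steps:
1208729 - A = 1208729 - 1*3443681 = 1208729 - 3443681 = -2234952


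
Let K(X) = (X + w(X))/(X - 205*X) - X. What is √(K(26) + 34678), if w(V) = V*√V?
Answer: √(360519357 - 51*√26)/102 ≈ 186.15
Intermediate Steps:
w(V) = V^(3/2)
K(X) = -X - (X + X^(3/2))/(204*X) (K(X) = (X + X^(3/2))/(X - 205*X) - X = (X + X^(3/2))/((-204*X)) - X = (X + X^(3/2))*(-1/(204*X)) - X = -(X + X^(3/2))/(204*X) - X = -X - (X + X^(3/2))/(204*X))
√(K(26) + 34678) = √((-1/204 - 1*26 - √26/204) + 34678) = √((-1/204 - 26 - √26/204) + 34678) = √((-5305/204 - √26/204) + 34678) = √(7069007/204 - √26/204)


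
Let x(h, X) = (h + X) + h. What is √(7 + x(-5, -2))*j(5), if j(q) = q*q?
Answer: 25*I*√5 ≈ 55.902*I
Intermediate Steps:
j(q) = q²
x(h, X) = X + 2*h (x(h, X) = (X + h) + h = X + 2*h)
√(7 + x(-5, -2))*j(5) = √(7 + (-2 + 2*(-5)))*5² = √(7 + (-2 - 10))*25 = √(7 - 12)*25 = √(-5)*25 = (I*√5)*25 = 25*I*√5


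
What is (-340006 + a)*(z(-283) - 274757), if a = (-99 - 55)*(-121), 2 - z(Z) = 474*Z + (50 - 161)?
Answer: 45153408744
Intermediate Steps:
z(Z) = 113 - 474*Z (z(Z) = 2 - (474*Z + (50 - 161)) = 2 - (474*Z - 111) = 2 - (-111 + 474*Z) = 2 + (111 - 474*Z) = 113 - 474*Z)
a = 18634 (a = -154*(-121) = 18634)
(-340006 + a)*(z(-283) - 274757) = (-340006 + 18634)*((113 - 474*(-283)) - 274757) = -321372*((113 + 134142) - 274757) = -321372*(134255 - 274757) = -321372*(-140502) = 45153408744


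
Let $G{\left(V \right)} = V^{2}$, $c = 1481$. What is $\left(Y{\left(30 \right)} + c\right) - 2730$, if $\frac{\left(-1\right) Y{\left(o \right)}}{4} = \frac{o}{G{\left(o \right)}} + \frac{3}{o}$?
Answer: $- \frac{18743}{15} \approx -1249.5$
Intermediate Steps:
$Y{\left(o \right)} = - \frac{16}{o}$ ($Y{\left(o \right)} = - 4 \left(\frac{o}{o^{2}} + \frac{3}{o}\right) = - 4 \left(\frac{1}{o} + \frac{3}{o}\right) = - 4 \frac{4}{o} = - \frac{16}{o}$)
$\left(Y{\left(30 \right)} + c\right) - 2730 = \left(- \frac{16}{30} + 1481\right) - 2730 = \left(\left(-16\right) \frac{1}{30} + 1481\right) - 2730 = \left(- \frac{8}{15} + 1481\right) - 2730 = \frac{22207}{15} - 2730 = - \frac{18743}{15}$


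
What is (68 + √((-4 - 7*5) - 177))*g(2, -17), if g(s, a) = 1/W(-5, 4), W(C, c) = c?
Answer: 17 + 3*I*√6/2 ≈ 17.0 + 3.6742*I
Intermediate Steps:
g(s, a) = ¼ (g(s, a) = 1/4 = ¼)
(68 + √((-4 - 7*5) - 177))*g(2, -17) = (68 + √((-4 - 7*5) - 177))*(¼) = (68 + √((-4 - 35) - 177))*(¼) = (68 + √(-39 - 177))*(¼) = (68 + √(-216))*(¼) = (68 + 6*I*√6)*(¼) = 17 + 3*I*√6/2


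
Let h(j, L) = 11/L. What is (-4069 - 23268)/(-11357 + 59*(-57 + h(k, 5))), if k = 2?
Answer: 136685/72951 ≈ 1.8737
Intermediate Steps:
(-4069 - 23268)/(-11357 + 59*(-57 + h(k, 5))) = (-4069 - 23268)/(-11357 + 59*(-57 + 11/5)) = -27337/(-11357 + 59*(-57 + 11*(1/5))) = -27337/(-11357 + 59*(-57 + 11/5)) = -27337/(-11357 + 59*(-274/5)) = -27337/(-11357 - 16166/5) = -27337/(-72951/5) = -27337*(-5/72951) = 136685/72951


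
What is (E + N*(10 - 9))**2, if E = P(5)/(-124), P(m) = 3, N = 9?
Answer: 1238769/15376 ≈ 80.565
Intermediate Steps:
E = -3/124 (E = 3/(-124) = 3*(-1/124) = -3/124 ≈ -0.024194)
(E + N*(10 - 9))**2 = (-3/124 + 9*(10 - 9))**2 = (-3/124 + 9*1)**2 = (-3/124 + 9)**2 = (1113/124)**2 = 1238769/15376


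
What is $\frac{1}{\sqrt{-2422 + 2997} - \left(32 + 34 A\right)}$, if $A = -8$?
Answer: $\frac{48}{11405} - \frac{\sqrt{23}}{11405} \approx 0.0037882$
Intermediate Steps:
$\frac{1}{\sqrt{-2422 + 2997} - \left(32 + 34 A\right)} = \frac{1}{\sqrt{-2422 + 2997} - -240} = \frac{1}{\sqrt{575} + \left(-32 + 272\right)} = \frac{1}{5 \sqrt{23} + 240} = \frac{1}{240 + 5 \sqrt{23}}$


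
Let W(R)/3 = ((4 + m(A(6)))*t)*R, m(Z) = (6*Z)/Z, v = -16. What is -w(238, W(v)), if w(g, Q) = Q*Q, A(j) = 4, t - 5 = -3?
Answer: -921600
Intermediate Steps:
t = 2 (t = 5 - 3 = 2)
m(Z) = 6
W(R) = 60*R (W(R) = 3*(((4 + 6)*2)*R) = 3*((10*2)*R) = 3*(20*R) = 60*R)
w(g, Q) = Q**2
-w(238, W(v)) = -(60*(-16))**2 = -1*(-960)**2 = -1*921600 = -921600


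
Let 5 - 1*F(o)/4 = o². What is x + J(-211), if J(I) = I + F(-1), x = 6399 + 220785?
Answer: 226989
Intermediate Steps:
F(o) = 20 - 4*o²
x = 227184
J(I) = 16 + I (J(I) = I + (20 - 4*(-1)²) = I + (20 - 4*1) = I + (20 - 4) = I + 16 = 16 + I)
x + J(-211) = 227184 + (16 - 211) = 227184 - 195 = 226989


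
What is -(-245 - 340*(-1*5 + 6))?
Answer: 585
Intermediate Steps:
-(-245 - 340*(-1*5 + 6)) = -(-245 - 340*(-5 + 6)) = -(-245 - 340*1) = -(-245 - 340) = -1*(-585) = 585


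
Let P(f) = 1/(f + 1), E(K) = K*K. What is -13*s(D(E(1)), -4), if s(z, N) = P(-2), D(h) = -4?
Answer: 13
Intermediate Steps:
E(K) = K²
P(f) = 1/(1 + f)
s(z, N) = -1 (s(z, N) = 1/(1 - 2) = 1/(-1) = -1)
-13*s(D(E(1)), -4) = -13*(-1) = 13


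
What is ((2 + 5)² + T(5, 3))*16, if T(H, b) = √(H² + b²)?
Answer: 784 + 16*√34 ≈ 877.29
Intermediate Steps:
((2 + 5)² + T(5, 3))*16 = ((2 + 5)² + √(5² + 3²))*16 = (7² + √(25 + 9))*16 = (49 + √34)*16 = 784 + 16*√34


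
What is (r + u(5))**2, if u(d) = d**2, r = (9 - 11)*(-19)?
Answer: 3969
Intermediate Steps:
r = 38 (r = -2*(-19) = 38)
(r + u(5))**2 = (38 + 5**2)**2 = (38 + 25)**2 = 63**2 = 3969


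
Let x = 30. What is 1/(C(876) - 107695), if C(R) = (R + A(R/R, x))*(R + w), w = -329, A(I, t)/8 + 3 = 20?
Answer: 1/445869 ≈ 2.2428e-6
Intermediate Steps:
A(I, t) = 136 (A(I, t) = -24 + 8*20 = -24 + 160 = 136)
C(R) = (-329 + R)*(136 + R) (C(R) = (R + 136)*(R - 329) = (136 + R)*(-329 + R) = (-329 + R)*(136 + R))
1/(C(876) - 107695) = 1/((-44744 + 876² - 193*876) - 107695) = 1/((-44744 + 767376 - 169068) - 107695) = 1/(553564 - 107695) = 1/445869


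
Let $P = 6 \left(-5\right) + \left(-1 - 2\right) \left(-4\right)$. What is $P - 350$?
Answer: $-368$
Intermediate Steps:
$P = -18$ ($P = -30 - -12 = -30 + 12 = -18$)
$P - 350 = -18 - 350 = -368$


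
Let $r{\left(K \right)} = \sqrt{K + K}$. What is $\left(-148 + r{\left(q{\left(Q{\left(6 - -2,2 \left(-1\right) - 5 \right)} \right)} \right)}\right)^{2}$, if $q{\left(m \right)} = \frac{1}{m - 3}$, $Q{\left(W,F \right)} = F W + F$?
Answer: $\frac{\left(4884 - i \sqrt{33}\right)^{2}}{1089} \approx 21904.0 - 51.527 i$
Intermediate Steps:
$Q{\left(W,F \right)} = F + F W$
$q{\left(m \right)} = \frac{1}{-3 + m}$
$r{\left(K \right)} = \sqrt{2} \sqrt{K}$ ($r{\left(K \right)} = \sqrt{2 K} = \sqrt{2} \sqrt{K}$)
$\left(-148 + r{\left(q{\left(Q{\left(6 - -2,2 \left(-1\right) - 5 \right)} \right)} \right)}\right)^{2} = \left(-148 + \sqrt{2} \sqrt{\frac{1}{-3 + \left(2 \left(-1\right) - 5\right) \left(1 + \left(6 - -2\right)\right)}}\right)^{2} = \left(-148 + \sqrt{2} \sqrt{\frac{1}{-3 + \left(-2 - 5\right) \left(1 + \left(6 + 2\right)\right)}}\right)^{2} = \left(-148 + \sqrt{2} \sqrt{\frac{1}{-3 - 7 \left(1 + 8\right)}}\right)^{2} = \left(-148 + \sqrt{2} \sqrt{\frac{1}{-3 - 63}}\right)^{2} = \left(-148 + \sqrt{2} \sqrt{\frac{1}{-66}}\right)^{2} = \left(-148 + \sqrt{2} \sqrt{- \frac{1}{66}}\right)^{2} = \left(-148 + \sqrt{2} \frac{i \sqrt{66}}{66}\right)^{2} = \left(-148 + \frac{i \sqrt{33}}{33}\right)^{2}$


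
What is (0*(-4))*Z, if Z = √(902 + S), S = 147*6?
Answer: 0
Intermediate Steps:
S = 882
Z = 2*√446 (Z = √(902 + 882) = √1784 = 2*√446 ≈ 42.237)
(0*(-4))*Z = (0*(-4))*(2*√446) = 0*(2*√446) = 0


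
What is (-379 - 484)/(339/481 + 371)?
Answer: -415103/178790 ≈ -2.3217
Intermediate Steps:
(-379 - 484)/(339/481 + 371) = -863/(339*(1/481) + 371) = -863/(339/481 + 371) = -863/178790/481 = -863*481/178790 = -415103/178790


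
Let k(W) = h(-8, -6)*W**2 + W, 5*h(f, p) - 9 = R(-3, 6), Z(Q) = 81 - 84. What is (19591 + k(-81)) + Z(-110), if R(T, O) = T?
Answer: 136901/5 ≈ 27380.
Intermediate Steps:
Z(Q) = -3
h(f, p) = 6/5 (h(f, p) = 9/5 + (1/5)*(-3) = 9/5 - 3/5 = 6/5)
k(W) = W + 6*W**2/5 (k(W) = 6*W**2/5 + W = W + 6*W**2/5)
(19591 + k(-81)) + Z(-110) = (19591 + (1/5)*(-81)*(5 + 6*(-81))) - 3 = (19591 + (1/5)*(-81)*(5 - 486)) - 3 = (19591 + (1/5)*(-81)*(-481)) - 3 = (19591 + 38961/5) - 3 = 136916/5 - 3 = 136901/5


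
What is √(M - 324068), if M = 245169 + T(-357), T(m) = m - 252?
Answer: 2*I*√19877 ≈ 281.97*I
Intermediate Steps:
T(m) = -252 + m
M = 244560 (M = 245169 + (-252 - 357) = 245169 - 609 = 244560)
√(M - 324068) = √(244560 - 324068) = √(-79508) = 2*I*√19877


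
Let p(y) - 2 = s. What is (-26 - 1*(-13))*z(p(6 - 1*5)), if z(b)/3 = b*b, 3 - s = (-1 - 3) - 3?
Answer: -5616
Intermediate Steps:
s = 10 (s = 3 - ((-1 - 3) - 3) = 3 - (-4 - 3) = 3 - 1*(-7) = 3 + 7 = 10)
p(y) = 12 (p(y) = 2 + 10 = 12)
z(b) = 3*b**2 (z(b) = 3*(b*b) = 3*b**2)
(-26 - 1*(-13))*z(p(6 - 1*5)) = (-26 - 1*(-13))*(3*12**2) = (-26 + 13)*(3*144) = -13*432 = -5616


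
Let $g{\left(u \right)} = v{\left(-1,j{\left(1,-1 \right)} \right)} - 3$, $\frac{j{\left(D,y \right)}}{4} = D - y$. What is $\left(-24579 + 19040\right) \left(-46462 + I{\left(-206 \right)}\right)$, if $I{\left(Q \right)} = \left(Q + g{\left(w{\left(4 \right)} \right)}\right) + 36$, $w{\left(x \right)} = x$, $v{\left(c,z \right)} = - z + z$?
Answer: $258311265$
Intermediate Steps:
$j{\left(D,y \right)} = - 4 y + 4 D$ ($j{\left(D,y \right)} = 4 \left(D - y\right) = - 4 y + 4 D$)
$v{\left(c,z \right)} = 0$
$g{\left(u \right)} = -3$ ($g{\left(u \right)} = 0 - 3 = -3$)
$I{\left(Q \right)} = 33 + Q$ ($I{\left(Q \right)} = \left(Q - 3\right) + 36 = \left(-3 + Q\right) + 36 = 33 + Q$)
$\left(-24579 + 19040\right) \left(-46462 + I{\left(-206 \right)}\right) = \left(-24579 + 19040\right) \left(-46462 + \left(33 - 206\right)\right) = - 5539 \left(-46462 - 173\right) = \left(-5539\right) \left(-46635\right) = 258311265$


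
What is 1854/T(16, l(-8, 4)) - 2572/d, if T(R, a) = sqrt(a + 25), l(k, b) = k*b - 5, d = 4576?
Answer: -643/1144 - 309*I*sqrt(3) ≈ -0.56206 - 535.2*I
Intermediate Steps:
l(k, b) = -5 + b*k (l(k, b) = b*k - 5 = -5 + b*k)
T(R, a) = sqrt(25 + a)
1854/T(16, l(-8, 4)) - 2572/d = 1854/(sqrt(25 + (-5 + 4*(-8)))) - 2572/4576 = 1854/(sqrt(25 + (-5 - 32))) - 2572*1/4576 = 1854/(sqrt(25 - 37)) - 643/1144 = 1854/(sqrt(-12)) - 643/1144 = 1854/((2*I*sqrt(3))) - 643/1144 = 1854*(-I*sqrt(3)/6) - 643/1144 = -309*I*sqrt(3) - 643/1144 = -643/1144 - 309*I*sqrt(3)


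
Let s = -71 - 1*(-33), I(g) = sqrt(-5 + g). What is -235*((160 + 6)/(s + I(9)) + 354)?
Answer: -1477915/18 ≈ -82106.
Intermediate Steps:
s = -38 (s = -71 + 33 = -38)
-235*((160 + 6)/(s + I(9)) + 354) = -235*((160 + 6)/(-38 + sqrt(-5 + 9)) + 354) = -235*(166/(-38 + sqrt(4)) + 354) = -235*(166/(-38 + 2) + 354) = -235*(166/(-36) + 354) = -235*(166*(-1/36) + 354) = -235*(-83/18 + 354) = -235*6289/18 = -1477915/18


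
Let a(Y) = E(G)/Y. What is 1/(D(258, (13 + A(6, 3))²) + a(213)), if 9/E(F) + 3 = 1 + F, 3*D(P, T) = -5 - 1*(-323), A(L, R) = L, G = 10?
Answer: 568/60211 ≈ 0.0094335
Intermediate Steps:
D(P, T) = 106 (D(P, T) = (-5 - 1*(-323))/3 = (-5 + 323)/3 = (⅓)*318 = 106)
E(F) = 9/(-2 + F) (E(F) = 9/(-3 + (1 + F)) = 9/(-2 + F))
a(Y) = 9/(8*Y) (a(Y) = (9/(-2 + 10))/Y = (9/8)/Y = (9*(⅛))/Y = 9/(8*Y))
1/(D(258, (13 + A(6, 3))²) + a(213)) = 1/(106 + (9/8)/213) = 1/(106 + (9/8)*(1/213)) = 1/(106 + 3/568) = 1/(60211/568) = 568/60211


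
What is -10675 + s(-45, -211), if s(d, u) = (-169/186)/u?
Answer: -418950881/39246 ≈ -10675.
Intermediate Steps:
s(d, u) = -169/(186*u) (s(d, u) = (-169*1/186)/u = -169/(186*u))
-10675 + s(-45, -211) = -10675 - 169/186/(-211) = -10675 - 169/186*(-1/211) = -10675 + 169/39246 = -418950881/39246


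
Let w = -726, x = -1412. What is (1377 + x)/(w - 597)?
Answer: 5/189 ≈ 0.026455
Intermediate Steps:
(1377 + x)/(w - 597) = (1377 - 1412)/(-726 - 597) = -35/(-1323) = -35*(-1/1323) = 5/189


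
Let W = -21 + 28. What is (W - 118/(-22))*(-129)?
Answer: -17544/11 ≈ -1594.9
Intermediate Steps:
W = 7
(W - 118/(-22))*(-129) = (7 - 118/(-22))*(-129) = (7 - 118*(-1/22))*(-129) = (7 + 59/11)*(-129) = (136/11)*(-129) = -17544/11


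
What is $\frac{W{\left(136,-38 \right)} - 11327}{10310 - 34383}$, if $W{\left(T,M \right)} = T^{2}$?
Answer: $- \frac{7169}{24073} \approx -0.2978$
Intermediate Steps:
$\frac{W{\left(136,-38 \right)} - 11327}{10310 - 34383} = \frac{136^{2} - 11327}{10310 - 34383} = \frac{18496 - 11327}{-24073} = 7169 \left(- \frac{1}{24073}\right) = - \frac{7169}{24073}$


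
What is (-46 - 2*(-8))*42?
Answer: -1260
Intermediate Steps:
(-46 - 2*(-8))*42 = (-46 + 16)*42 = -30*42 = -1260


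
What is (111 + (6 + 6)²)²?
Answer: 65025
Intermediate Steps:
(111 + (6 + 6)²)² = (111 + 12²)² = (111 + 144)² = 255² = 65025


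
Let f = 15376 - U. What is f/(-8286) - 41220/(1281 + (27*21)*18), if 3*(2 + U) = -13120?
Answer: -284216243/47590641 ≈ -5.9721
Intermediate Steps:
U = -13126/3 (U = -2 + (⅓)*(-13120) = -2 - 13120/3 = -13126/3 ≈ -4375.3)
f = 59254/3 (f = 15376 - 1*(-13126/3) = 15376 + 13126/3 = 59254/3 ≈ 19751.)
f/(-8286) - 41220/(1281 + (27*21)*18) = (59254/3)/(-8286) - 41220/(1281 + (27*21)*18) = (59254/3)*(-1/8286) - 41220/(1281 + 567*18) = -29627/12429 - 41220/(1281 + 10206) = -29627/12429 - 41220/11487 = -29627/12429 - 41220*1/11487 = -29627/12429 - 13740/3829 = -284216243/47590641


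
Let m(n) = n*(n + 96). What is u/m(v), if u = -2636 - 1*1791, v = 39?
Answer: -4427/5265 ≈ -0.84084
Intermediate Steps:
u = -4427 (u = -2636 - 1791 = -4427)
m(n) = n*(96 + n)
u/m(v) = -4427*1/(39*(96 + 39)) = -4427/(39*135) = -4427/5265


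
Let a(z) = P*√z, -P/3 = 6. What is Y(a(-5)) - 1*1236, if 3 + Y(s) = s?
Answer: -1239 - 18*I*√5 ≈ -1239.0 - 40.249*I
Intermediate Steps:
P = -18 (P = -3*6 = -18)
a(z) = -18*√z
Y(s) = -3 + s
Y(a(-5)) - 1*1236 = (-3 - 18*I*√5) - 1*1236 = (-3 - 18*I*√5) - 1236 = -1239 - 18*I*√5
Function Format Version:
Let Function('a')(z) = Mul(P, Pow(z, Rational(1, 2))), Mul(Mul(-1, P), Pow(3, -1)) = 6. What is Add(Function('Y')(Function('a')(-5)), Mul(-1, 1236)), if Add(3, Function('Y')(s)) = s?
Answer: Add(-1239, Mul(-18, I, Pow(5, Rational(1, 2)))) ≈ Add(-1239.0, Mul(-40.249, I))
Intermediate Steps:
P = -18 (P = Mul(-3, 6) = -18)
Function('a')(z) = Mul(-18, Pow(z, Rational(1, 2)))
Function('Y')(s) = Add(-3, s)
Add(Function('Y')(Function('a')(-5)), Mul(-1, 1236)) = Add(Add(-3, Mul(-18, Pow(-5, Rational(1, 2)))), Mul(-1, 1236)) = Add(Add(-3, Mul(-18, Mul(I, Pow(5, Rational(1, 2))))), -1236) = Add(Add(-3, Mul(-18, I, Pow(5, Rational(1, 2)))), -1236) = Add(-1239, Mul(-18, I, Pow(5, Rational(1, 2))))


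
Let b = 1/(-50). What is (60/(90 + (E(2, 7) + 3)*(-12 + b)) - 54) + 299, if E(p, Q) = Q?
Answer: 36695/151 ≈ 243.01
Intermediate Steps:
b = -1/50 ≈ -0.020000
(60/(90 + (E(2, 7) + 3)*(-12 + b)) - 54) + 299 = (60/(90 + (7 + 3)*(-12 - 1/50)) - 54) + 299 = (60/(90 + 10*(-601/50)) - 54) + 299 = (60/(90 - 601/5) - 54) + 299 = (60/(-151/5) - 54) + 299 = (60*(-5/151) - 54) + 299 = (-300/151 - 54) + 299 = -8454/151 + 299 = 36695/151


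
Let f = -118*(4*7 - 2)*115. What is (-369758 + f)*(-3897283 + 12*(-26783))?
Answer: 3048324634462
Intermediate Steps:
f = -352820 (f = -118*(28 - 2)*115 = -118*26*115 = -3068*115 = -352820)
(-369758 + f)*(-3897283 + 12*(-26783)) = (-369758 - 352820)*(-3897283 + 12*(-26783)) = -722578*(-3897283 - 321396) = -722578*(-4218679) = 3048324634462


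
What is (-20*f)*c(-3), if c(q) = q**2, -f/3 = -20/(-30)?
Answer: 360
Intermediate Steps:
f = -2 (f = -(-3)*20/(-30) = -(-3)*20*(-1/30) = -(-3)*(-2)/3 = -3*2/3 = -2)
(-20*f)*c(-3) = -20*(-2)*(-3)**2 = 40*9 = 360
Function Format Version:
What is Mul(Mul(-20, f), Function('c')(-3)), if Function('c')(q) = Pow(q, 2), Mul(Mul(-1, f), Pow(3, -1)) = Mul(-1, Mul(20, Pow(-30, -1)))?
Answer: 360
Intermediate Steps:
f = -2 (f = Mul(-3, Mul(-1, Mul(20, Pow(-30, -1)))) = Mul(-3, Mul(-1, Mul(20, Rational(-1, 30)))) = Mul(-3, Mul(-1, Rational(-2, 3))) = Mul(-3, Rational(2, 3)) = -2)
Mul(Mul(-20, f), Function('c')(-3)) = Mul(Mul(-20, -2), Pow(-3, 2)) = Mul(40, 9) = 360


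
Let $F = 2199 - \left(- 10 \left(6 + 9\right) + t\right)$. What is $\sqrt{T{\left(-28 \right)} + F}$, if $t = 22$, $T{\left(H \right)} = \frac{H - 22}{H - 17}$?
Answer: $\frac{\sqrt{20953}}{3} \approx 48.25$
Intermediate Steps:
$T{\left(H \right)} = \frac{-22 + H}{-17 + H}$
$F = 2327$ ($F = 2199 - \left(- 10 \left(6 + 9\right) + 22\right) = 2199 - \left(\left(-10\right) 15 + 22\right) = 2199 - \left(-150 + 22\right) = 2199 - -128 = 2199 + 128 = 2327$)
$\sqrt{T{\left(-28 \right)} + F} = \sqrt{\frac{-22 - 28}{-17 - 28} + 2327} = \sqrt{\frac{1}{-45} \left(-50\right) + 2327} = \sqrt{\left(- \frac{1}{45}\right) \left(-50\right) + 2327} = \sqrt{\frac{10}{9} + 2327} = \sqrt{\frac{20953}{9}} = \frac{\sqrt{20953}}{3}$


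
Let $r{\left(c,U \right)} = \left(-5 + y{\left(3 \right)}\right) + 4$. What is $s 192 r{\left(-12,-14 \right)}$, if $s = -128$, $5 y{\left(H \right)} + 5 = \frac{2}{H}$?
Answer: $\frac{229376}{5} \approx 45875.0$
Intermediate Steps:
$y{\left(H \right)} = -1 + \frac{2}{5 H}$ ($y{\left(H \right)} = -1 + \frac{2 \frac{1}{H}}{5} = -1 + \frac{2}{5 H}$)
$r{\left(c,U \right)} = - \frac{28}{15}$ ($r{\left(c,U \right)} = \left(-5 + \frac{\frac{2}{5} - 3}{3}\right) + 4 = \left(-5 + \frac{1}{3} \left(- \frac{13}{5}\right)\right) + 4 = \left(-5 - \frac{13}{15}\right) + 4 = - \frac{88}{15} + 4 = - \frac{28}{15}$)
$s 192 r{\left(-12,-14 \right)} = \left(-128\right) 192 \left(- \frac{28}{15}\right) = \left(-24576\right) \left(- \frac{28}{15}\right) = \frac{229376}{5}$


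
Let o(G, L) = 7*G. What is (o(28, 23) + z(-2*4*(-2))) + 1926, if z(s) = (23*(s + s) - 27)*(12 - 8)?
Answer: 4958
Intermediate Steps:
z(s) = -108 + 184*s (z(s) = (23*(2*s) - 27)*4 = (46*s - 27)*4 = (-27 + 46*s)*4 = -108 + 184*s)
(o(28, 23) + z(-2*4*(-2))) + 1926 = (7*28 + (-108 + 184*(-2*4*(-2)))) + 1926 = (196 + (-108 + 184*(-8*(-2)))) + 1926 = (196 + (-108 + 184*16)) + 1926 = (196 + (-108 + 2944)) + 1926 = (196 + 2836) + 1926 = 3032 + 1926 = 4958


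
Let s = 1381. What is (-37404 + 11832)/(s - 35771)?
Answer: 12786/17195 ≈ 0.74359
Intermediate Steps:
(-37404 + 11832)/(s - 35771) = (-37404 + 11832)/(1381 - 35771) = -25572/(-34390) = -25572*(-1/34390) = 12786/17195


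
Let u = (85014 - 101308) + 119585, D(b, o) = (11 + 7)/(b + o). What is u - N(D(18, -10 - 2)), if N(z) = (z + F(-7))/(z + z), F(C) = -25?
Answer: 309884/3 ≈ 1.0329e+5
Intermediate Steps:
D(b, o) = 18/(b + o)
N(z) = (-25 + z)/(2*z) (N(z) = (z - 25)/(z + z) = (-25 + z)/((2*z)) = (-25 + z)*(1/(2*z)) = (-25 + z)/(2*z))
u = 103291 (u = -16294 + 119585 = 103291)
u - N(D(18, -10 - 2)) = 103291 - (-25 + 18/(18 + (-10 - 2)))/(2*(18/(18 + (-10 - 2)))) = 103291 - (-25 + 18/(18 - 12))/(2*(18/(18 - 12))) = 103291 - (-25 + 18/6)/(2*(18/6)) = 103291 - (-25 + 18*(⅙))/(2*(18*(⅙))) = 103291 - (-25 + 3)/(2*3) = 103291 - (-22)/(2*3) = 103291 - 1*(-11/3) = 103291 + 11/3 = 309884/3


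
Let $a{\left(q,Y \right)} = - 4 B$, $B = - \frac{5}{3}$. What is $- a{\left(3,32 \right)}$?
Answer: $- \frac{20}{3} \approx -6.6667$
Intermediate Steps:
$B = - \frac{5}{3}$ ($B = \left(-5\right) \frac{1}{3} = - \frac{5}{3} \approx -1.6667$)
$a{\left(q,Y \right)} = \frac{20}{3}$ ($a{\left(q,Y \right)} = \left(-4\right) \left(- \frac{5}{3}\right) = \frac{20}{3}$)
$- a{\left(3,32 \right)} = \left(-1\right) \frac{20}{3} = - \frac{20}{3}$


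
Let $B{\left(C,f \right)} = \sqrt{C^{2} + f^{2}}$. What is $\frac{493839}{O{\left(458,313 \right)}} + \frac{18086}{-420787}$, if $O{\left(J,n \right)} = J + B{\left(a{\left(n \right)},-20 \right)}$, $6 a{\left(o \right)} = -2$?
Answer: $\frac{856521771992096}{792878424425} - \frac{1481517 \sqrt{3601}}{1884275} \approx 1033.1$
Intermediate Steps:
$a{\left(o \right)} = - \frac{1}{3}$ ($a{\left(o \right)} = \frac{1}{6} \left(-2\right) = - \frac{1}{3}$)
$O{\left(J,n \right)} = J + \frac{\sqrt{3601}}{3}$ ($O{\left(J,n \right)} = J + \sqrt{\left(- \frac{1}{3}\right)^{2} + \left(-20\right)^{2}} = J + \sqrt{\frac{1}{9} + 400} = J + \sqrt{\frac{3601}{9}} = J + \frac{\sqrt{3601}}{3}$)
$\frac{493839}{O{\left(458,313 \right)}} + \frac{18086}{-420787} = \frac{493839}{458 + \frac{\sqrt{3601}}{3}} + \frac{18086}{-420787} = \frac{493839}{458 + \frac{\sqrt{3601}}{3}} + 18086 \left(- \frac{1}{420787}\right) = \frac{493839}{458 + \frac{\sqrt{3601}}{3}} - \frac{18086}{420787} = - \frac{18086}{420787} + \frac{493839}{458 + \frac{\sqrt{3601}}{3}}$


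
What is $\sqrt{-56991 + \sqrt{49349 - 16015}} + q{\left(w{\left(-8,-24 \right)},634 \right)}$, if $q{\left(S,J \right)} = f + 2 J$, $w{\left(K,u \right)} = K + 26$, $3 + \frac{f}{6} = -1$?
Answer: $1244 + \sqrt{-56991 + \sqrt{33334}} \approx 1244.0 + 238.35 i$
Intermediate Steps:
$f = -24$ ($f = -18 + 6 \left(-1\right) = -18 - 6 = -24$)
$w{\left(K,u \right)} = 26 + K$
$q{\left(S,J \right)} = -24 + 2 J$
$\sqrt{-56991 + \sqrt{49349 - 16015}} + q{\left(w{\left(-8,-24 \right)},634 \right)} = \sqrt{-56991 + \sqrt{49349 - 16015}} + \left(-24 + 2 \cdot 634\right) = \sqrt{-56991 + \sqrt{33334}} + \left(-24 + 1268\right) = \sqrt{-56991 + \sqrt{33334}} + 1244 = 1244 + \sqrt{-56991 + \sqrt{33334}}$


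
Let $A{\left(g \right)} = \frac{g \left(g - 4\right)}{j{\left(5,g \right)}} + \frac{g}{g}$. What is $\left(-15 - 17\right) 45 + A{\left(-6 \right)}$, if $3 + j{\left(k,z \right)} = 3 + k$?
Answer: $-1427$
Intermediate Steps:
$j{\left(k,z \right)} = k$ ($j{\left(k,z \right)} = -3 + \left(3 + k\right) = k$)
$A{\left(g \right)} = 1 + \frac{g \left(-4 + g\right)}{5}$ ($A{\left(g \right)} = \frac{g \left(g - 4\right)}{5} + \frac{g}{g} = g \left(-4 + g\right) \frac{1}{5} + 1 = \frac{g \left(-4 + g\right)}{5} + 1 = 1 + \frac{g \left(-4 + g\right)}{5}$)
$\left(-15 - 17\right) 45 + A{\left(-6 \right)} = \left(-15 - 17\right) 45 + \left(1 - - \frac{24}{5} + \frac{\left(-6\right)^{2}}{5}\right) = \left(-15 - 17\right) 45 + \left(1 + \frac{24}{5} + \frac{1}{5} \cdot 36\right) = \left(-32\right) 45 + \left(1 + \frac{24}{5} + \frac{36}{5}\right) = -1440 + 13 = -1427$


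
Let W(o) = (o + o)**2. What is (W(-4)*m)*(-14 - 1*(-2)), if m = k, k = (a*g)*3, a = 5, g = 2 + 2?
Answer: -46080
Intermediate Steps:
g = 4
W(o) = 4*o**2 (W(o) = (2*o)**2 = 4*o**2)
k = 60 (k = (5*4)*3 = 20*3 = 60)
m = 60
(W(-4)*m)*(-14 - 1*(-2)) = ((4*(-4)**2)*60)*(-14 - 1*(-2)) = ((4*16)*60)*(-14 + 2) = (64*60)*(-12) = 3840*(-12) = -46080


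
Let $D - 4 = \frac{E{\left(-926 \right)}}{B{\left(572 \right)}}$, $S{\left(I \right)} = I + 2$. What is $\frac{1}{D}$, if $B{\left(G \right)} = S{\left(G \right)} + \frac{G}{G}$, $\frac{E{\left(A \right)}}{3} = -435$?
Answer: $\frac{115}{199} \approx 0.57789$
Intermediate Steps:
$S{\left(I \right)} = 2 + I$
$E{\left(A \right)} = -1305$ ($E{\left(A \right)} = 3 \left(-435\right) = -1305$)
$B{\left(G \right)} = 3 + G$ ($B{\left(G \right)} = \left(2 + G\right) + \frac{G}{G} = \left(2 + G\right) + 1 = 3 + G$)
$D = \frac{199}{115}$ ($D = 4 - \frac{1305}{3 + 572} = 4 - \frac{1305}{575} = 4 - \frac{261}{115} = \frac{199}{115} \approx 1.7304$)
$\frac{1}{D} = \frac{1}{\frac{199}{115}} = \frac{115}{199}$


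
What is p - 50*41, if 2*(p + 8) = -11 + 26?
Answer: -4101/2 ≈ -2050.5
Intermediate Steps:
p = -1/2 (p = -8 + (-11 + 26)/2 = -8 + (1/2)*15 = -8 + 15/2 = -1/2 ≈ -0.50000)
p - 50*41 = -1/2 - 50*41 = -1/2 - 2050 = -4101/2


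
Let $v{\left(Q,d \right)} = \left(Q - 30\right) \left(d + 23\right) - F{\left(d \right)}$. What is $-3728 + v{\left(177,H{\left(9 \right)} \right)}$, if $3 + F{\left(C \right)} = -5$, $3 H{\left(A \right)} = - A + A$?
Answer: $-339$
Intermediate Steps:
$H{\left(A \right)} = 0$ ($H{\left(A \right)} = \frac{- A + A}{3} = \frac{1}{3} \cdot 0 = 0$)
$F{\left(C \right)} = -8$ ($F{\left(C \right)} = -3 - 5 = -8$)
$v{\left(Q,d \right)} = 8 + \left(-30 + Q\right) \left(23 + d\right)$ ($v{\left(Q,d \right)} = \left(Q - 30\right) \left(d + 23\right) - -8 = \left(-30 + Q\right) \left(23 + d\right) + 8 = 8 + \left(-30 + Q\right) \left(23 + d\right)$)
$-3728 + v{\left(177,H{\left(9 \right)} \right)} = -3728 + \left(-682 - 0 + 23 \cdot 177 + 177 \cdot 0\right) = -3728 + \left(-682 + 0 + 4071 + 0\right) = -3728 + 3389 = -339$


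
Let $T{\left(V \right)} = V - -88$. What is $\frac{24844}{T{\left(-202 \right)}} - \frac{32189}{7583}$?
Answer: $- \frac{96030799}{432231} \approx -222.17$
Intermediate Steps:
$T{\left(V \right)} = 88 + V$ ($T{\left(V \right)} = V + 88 = 88 + V$)
$\frac{24844}{T{\left(-202 \right)}} - \frac{32189}{7583} = \frac{24844}{88 - 202} - \frac{32189}{7583} = \frac{24844}{-114} - \frac{32189}{7583} = 24844 \left(- \frac{1}{114}\right) - \frac{32189}{7583} = - \frac{12422}{57} - \frac{32189}{7583} = - \frac{96030799}{432231}$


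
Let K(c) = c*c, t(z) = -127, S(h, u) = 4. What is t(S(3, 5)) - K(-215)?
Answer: -46352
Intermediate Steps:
K(c) = c²
t(S(3, 5)) - K(-215) = -127 - 1*(-215)² = -127 - 1*46225 = -127 - 46225 = -46352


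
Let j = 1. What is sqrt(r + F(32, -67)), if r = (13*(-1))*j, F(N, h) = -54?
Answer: I*sqrt(67) ≈ 8.1853*I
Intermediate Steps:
r = -13 (r = (13*(-1))*1 = -13*1 = -13)
sqrt(r + F(32, -67)) = sqrt(-13 - 54) = sqrt(-67) = I*sqrt(67)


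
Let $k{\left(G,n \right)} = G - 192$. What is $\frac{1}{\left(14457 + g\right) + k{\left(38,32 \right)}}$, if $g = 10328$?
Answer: $\frac{1}{24631} \approx 4.0599 \cdot 10^{-5}$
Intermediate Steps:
$k{\left(G,n \right)} = -192 + G$
$\frac{1}{\left(14457 + g\right) + k{\left(38,32 \right)}} = \frac{1}{\left(14457 + 10328\right) + \left(-192 + 38\right)} = \frac{1}{24785 - 154} = \frac{1}{24631}$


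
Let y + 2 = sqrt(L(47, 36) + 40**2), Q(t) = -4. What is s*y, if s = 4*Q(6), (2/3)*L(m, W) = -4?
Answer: 32 - 16*sqrt(1594) ≈ -606.80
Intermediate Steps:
L(m, W) = -6 (L(m, W) = (3/2)*(-4) = -6)
y = -2 + sqrt(1594) (y = -2 + sqrt(-6 + 40**2) = -2 + sqrt(-6 + 1600) = -2 + sqrt(1594) ≈ 37.925)
s = -16 (s = 4*(-4) = -16)
s*y = -16*(-2 + sqrt(1594)) = 32 - 16*sqrt(1594)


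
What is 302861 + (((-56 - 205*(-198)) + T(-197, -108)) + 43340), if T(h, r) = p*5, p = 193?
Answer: 387700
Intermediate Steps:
T(h, r) = 965 (T(h, r) = 193*5 = 965)
302861 + (((-56 - 205*(-198)) + T(-197, -108)) + 43340) = 302861 + (((-56 - 205*(-198)) + 965) + 43340) = 302861 + (((-56 + 40590) + 965) + 43340) = 302861 + ((40534 + 965) + 43340) = 302861 + (41499 + 43340) = 302861 + 84839 = 387700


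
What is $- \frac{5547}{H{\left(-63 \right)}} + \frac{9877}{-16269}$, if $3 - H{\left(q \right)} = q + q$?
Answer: $- \frac{41732}{957} \approx -43.607$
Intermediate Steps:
$H{\left(q \right)} = 3 - 2 q$ ($H{\left(q \right)} = 3 - \left(q + q\right) = 3 - 2 q$)
$- \frac{5547}{H{\left(-63 \right)}} + \frac{9877}{-16269} = - \frac{5547}{3 - -126} + \frac{9877}{-16269} = - \frac{5547}{3 + 126} + 9877 \left(- \frac{1}{16269}\right) = - \frac{5547}{129} - \frac{581}{957} = \left(-5547\right) \frac{1}{129} - \frac{581}{957} = -43 - \frac{581}{957} = - \frac{41732}{957}$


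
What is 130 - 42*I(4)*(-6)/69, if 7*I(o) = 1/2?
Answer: 2996/23 ≈ 130.26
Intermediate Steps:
I(o) = 1/14 (I(o) = (1/7)/2 = (1/7)*(1/2) = 1/14)
130 - 42*I(4)*(-6)/69 = 130 - 42*(1/14)*(-6)/69 = 130 - (-18)/69 = 130 - 42*(-1/161) = 130 + 6/23 = 2996/23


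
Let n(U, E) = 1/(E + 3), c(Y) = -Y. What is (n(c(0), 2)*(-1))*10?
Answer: -2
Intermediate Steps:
n(U, E) = 1/(3 + E)
(n(c(0), 2)*(-1))*10 = (-1/(3 + 2))*10 = (-1/5)*10 = ((⅕)*(-1))*10 = -⅕*10 = -2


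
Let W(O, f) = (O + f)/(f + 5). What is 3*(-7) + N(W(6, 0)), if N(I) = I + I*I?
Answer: -459/25 ≈ -18.360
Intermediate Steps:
W(O, f) = (O + f)/(5 + f)
N(I) = I + I**2
3*(-7) + N(W(6, 0)) = 3*(-7) + ((6 + 0)/(5 + 0))*(1 + (6 + 0)/(5 + 0)) = -21 + (6/5)*(1 + 6/5) = -21 + ((1/5)*6)*(1 + (1/5)*6) = -21 + 6*(1 + 6/5)/5 = -21 + (6/5)*(11/5) = -21 + 66/25 = -459/25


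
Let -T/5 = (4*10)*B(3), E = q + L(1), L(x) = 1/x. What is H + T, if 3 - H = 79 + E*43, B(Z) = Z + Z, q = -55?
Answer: 1046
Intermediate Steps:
B(Z) = 2*Z
E = -54 (E = -55 + 1/1 = -55 + 1 = -54)
H = 2246 (H = 3 - (79 - 54*43) = 3 - (79 - 2322) = 3 - 1*(-2243) = 3 + 2243 = 2246)
T = -1200 (T = -5*4*10*2*3 = -200*6 = -5*240 = -1200)
H + T = 2246 - 1200 = 1046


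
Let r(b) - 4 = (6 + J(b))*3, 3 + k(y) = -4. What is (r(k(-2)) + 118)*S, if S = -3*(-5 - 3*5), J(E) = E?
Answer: 7140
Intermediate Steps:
k(y) = -7 (k(y) = -3 - 4 = -7)
S = 60 (S = -3*(-5 - 15) = -3*(-20) = 60)
r(b) = 22 + 3*b (r(b) = 4 + (6 + b)*3 = 4 + (18 + 3*b) = 22 + 3*b)
(r(k(-2)) + 118)*S = ((22 + 3*(-7)) + 118)*60 = ((22 - 21) + 118)*60 = (1 + 118)*60 = 119*60 = 7140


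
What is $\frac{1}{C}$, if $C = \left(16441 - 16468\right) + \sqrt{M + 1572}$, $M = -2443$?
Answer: $- \frac{27}{1600} - \frac{i \sqrt{871}}{1600} \approx -0.016875 - 0.018445 i$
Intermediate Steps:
$C = -27 + i \sqrt{871}$ ($C = \left(16441 - 16468\right) + \sqrt{-2443 + 1572} = -27 + \sqrt{-871} = -27 + i \sqrt{871} \approx -27.0 + 29.513 i$)
$\frac{1}{C} = \frac{1}{-27 + i \sqrt{871}}$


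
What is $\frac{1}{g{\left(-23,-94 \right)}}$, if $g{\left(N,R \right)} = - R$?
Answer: $\frac{1}{94} \approx 0.010638$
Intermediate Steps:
$\frac{1}{g{\left(-23,-94 \right)}} = \frac{1}{\left(-1\right) \left(-94\right)} = \frac{1}{94}$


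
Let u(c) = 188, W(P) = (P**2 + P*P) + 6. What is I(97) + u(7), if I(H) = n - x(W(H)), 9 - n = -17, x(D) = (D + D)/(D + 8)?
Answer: 249525/1177 ≈ 212.00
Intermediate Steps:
W(P) = 6 + 2*P**2 (W(P) = (P**2 + P**2) + 6 = 2*P**2 + 6 = 6 + 2*P**2)
x(D) = 2*D/(8 + D) (x(D) = (2*D)/(8 + D) = 2*D/(8 + D))
n = 26 (n = 9 - 1*(-17) = 9 + 17 = 26)
I(H) = 26 - 2*(6 + 2*H**2)/(14 + 2*H**2) (I(H) = 26 - 2*(6 + 2*H**2)/(8 + (6 + 2*H**2)) = 26 - 2*(6 + 2*H**2)/(14 + 2*H**2))
I(97) + u(7) = 8*(22 + 3*97**2)/(7 + 97**2) + 188 = 8*(22 + 3*9409)/(7 + 9409) + 188 = 8*(22 + 28227)/9416 + 188 = 8*(1/9416)*28249 + 188 = 28249/1177 + 188 = 249525/1177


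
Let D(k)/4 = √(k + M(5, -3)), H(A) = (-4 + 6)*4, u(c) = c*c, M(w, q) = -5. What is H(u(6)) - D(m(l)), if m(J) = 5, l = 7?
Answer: 8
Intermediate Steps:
u(c) = c²
H(A) = 8 (H(A) = 2*4 = 8)
D(k) = 4*√(-5 + k) (D(k) = 4*√(k - 5) = 4*√(-5 + k))
H(u(6)) - D(m(l)) = 8 - 4*√(-5 + 5) = 8 - 4*√0 = 8 - 4*0 = 8 - 1*0 = 8 + 0 = 8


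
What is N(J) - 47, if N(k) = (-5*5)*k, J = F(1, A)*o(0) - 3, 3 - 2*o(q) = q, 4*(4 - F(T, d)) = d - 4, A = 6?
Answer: -413/4 ≈ -103.25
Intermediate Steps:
F(T, d) = 5 - d/4 (F(T, d) = 4 - (d - 4)/4 = 4 - (-4 + d)/4 = 4 + (1 - d/4) = 5 - d/4)
o(q) = 3/2 - q/2
J = 9/4 (J = (5 - ¼*6)*(3/2 - ½*0) - 3 = (5 - 3/2)*(3/2 + 0) - 3 = (7/2)*(3/2) - 3 = 21/4 - 3 = 9/4 ≈ 2.2500)
N(k) = -25*k
N(J) - 47 = -25*9/4 - 47 = -225/4 - 47 = -413/4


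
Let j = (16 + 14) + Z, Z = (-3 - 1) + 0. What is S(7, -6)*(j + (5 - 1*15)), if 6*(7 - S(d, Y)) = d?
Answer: 280/3 ≈ 93.333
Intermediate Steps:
Z = -4 (Z = -4 + 0 = -4)
S(d, Y) = 7 - d/6
j = 26 (j = (16 + 14) - 4 = 30 - 4 = 26)
S(7, -6)*(j + (5 - 1*15)) = (7 - ⅙*7)*(26 + (5 - 1*15)) = (7 - 7/6)*(26 + (5 - 15)) = 35*(26 - 10)/6 = (35/6)*16 = 280/3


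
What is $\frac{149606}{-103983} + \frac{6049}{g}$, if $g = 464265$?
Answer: $- \frac{22942612141}{16091889165} \approx -1.4257$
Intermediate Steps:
$\frac{149606}{-103983} + \frac{6049}{g} = \frac{149606}{-103983} + \frac{6049}{464265} = 149606 \left(- \frac{1}{103983}\right) + 6049 \cdot \frac{1}{464265} = - \frac{149606}{103983} + \frac{6049}{464265} = - \frac{22942612141}{16091889165}$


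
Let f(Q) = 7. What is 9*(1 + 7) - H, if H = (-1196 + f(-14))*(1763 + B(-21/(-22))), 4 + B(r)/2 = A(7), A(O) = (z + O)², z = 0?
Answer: 2203289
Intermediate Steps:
A(O) = O² (A(O) = (0 + O)² = O²)
B(r) = 90 (B(r) = -8 + 2*7² = -8 + 2*49 = -8 + 98 = 90)
H = -2203217 (H = (-1196 + 7)*(1763 + 90) = -1189*1853 = -2203217)
9*(1 + 7) - H = 9*(1 + 7) - 1*(-2203217) = 9*8 + 2203217 = 72 + 2203217 = 2203289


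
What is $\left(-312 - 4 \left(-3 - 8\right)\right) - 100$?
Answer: $-368$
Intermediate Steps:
$\left(-312 - 4 \left(-3 - 8\right)\right) - 100 = \left(-312 - -44\right) - 100 = \left(-312 + 44\right) - 100 = -268 - 100 = -368$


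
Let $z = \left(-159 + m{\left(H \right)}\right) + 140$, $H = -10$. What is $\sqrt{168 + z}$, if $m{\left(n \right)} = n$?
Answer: $\sqrt{139} \approx 11.79$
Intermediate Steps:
$z = -29$ ($z = \left(-159 - 10\right) + 140 = -169 + 140 = -29$)
$\sqrt{168 + z} = \sqrt{168 - 29} = \sqrt{139}$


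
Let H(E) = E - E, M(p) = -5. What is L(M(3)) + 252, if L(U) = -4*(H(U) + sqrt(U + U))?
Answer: 252 - 4*I*sqrt(10) ≈ 252.0 - 12.649*I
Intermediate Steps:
H(E) = 0
L(U) = -4*sqrt(2)*sqrt(U) (L(U) = -4*(0 + sqrt(U + U)) = -4*(0 + sqrt(2*U)) = -4*(0 + sqrt(2)*sqrt(U)) = -4*sqrt(2)*sqrt(U))
L(M(3)) + 252 = -4*sqrt(2)*sqrt(-5) + 252 = -4*sqrt(2)*I*sqrt(5) + 252 = -4*I*sqrt(10) + 252 = 252 - 4*I*sqrt(10)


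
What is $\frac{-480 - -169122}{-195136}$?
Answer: $- \frac{84321}{97568} \approx -0.86423$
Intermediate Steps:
$\frac{-480 - -169122}{-195136} = \left(-480 + 169122\right) \left(- \frac{1}{195136}\right) = 168642 \left(- \frac{1}{195136}\right) = - \frac{84321}{97568}$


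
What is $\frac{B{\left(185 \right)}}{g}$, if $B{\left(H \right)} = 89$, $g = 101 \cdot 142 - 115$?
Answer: $\frac{89}{14227} \approx 0.0062557$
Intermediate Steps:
$g = 14227$ ($g = 14342 - 115 = 14227$)
$\frac{B{\left(185 \right)}}{g} = \frac{89}{14227}$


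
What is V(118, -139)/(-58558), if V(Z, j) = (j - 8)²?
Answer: -21609/58558 ≈ -0.36902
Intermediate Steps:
V(Z, j) = (-8 + j)²
V(118, -139)/(-58558) = (-8 - 139)²/(-58558) = (-147)²*(-1/58558) = 21609*(-1/58558) = -21609/58558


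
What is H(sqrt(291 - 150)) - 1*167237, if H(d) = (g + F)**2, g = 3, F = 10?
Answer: -167068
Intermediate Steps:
H(d) = 169 (H(d) = (3 + 10)**2 = 13**2 = 169)
H(sqrt(291 - 150)) - 1*167237 = 169 - 1*167237 = 169 - 167237 = -167068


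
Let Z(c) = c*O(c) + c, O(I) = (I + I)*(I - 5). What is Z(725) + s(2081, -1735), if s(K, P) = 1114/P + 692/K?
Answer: 2732816558020261/3610535 ≈ 7.5690e+8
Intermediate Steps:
s(K, P) = 692/K + 1114/P
O(I) = 2*I*(-5 + I) (O(I) = (2*I)*(-5 + I) = 2*I*(-5 + I))
Z(c) = c + 2*c**2*(-5 + c) (Z(c) = c*(2*c*(-5 + c)) + c = 2*c**2*(-5 + c) + c = c + 2*c**2*(-5 + c))
Z(725) + s(2081, -1735) = 725*(1 + 2*725*(-5 + 725)) + (692/2081 + 1114/(-1735)) = 725*(1 + 2*725*720) + (692*(1/2081) + 1114*(-1/1735)) = 725*(1 + 1044000) + (692/2081 - 1114/1735) = 725*1044001 - 1117614/3610535 = 756900725 - 1117614/3610535 = 2732816558020261/3610535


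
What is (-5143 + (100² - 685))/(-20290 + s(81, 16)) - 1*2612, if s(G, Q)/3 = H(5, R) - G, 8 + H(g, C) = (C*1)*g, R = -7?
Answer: -26986658/10331 ≈ -2612.2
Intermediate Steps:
H(g, C) = -8 + C*g (H(g, C) = -8 + (C*1)*g = -8 + C*g)
s(G, Q) = -129 - 3*G (s(G, Q) = 3*((-8 - 7*5) - G) = 3*((-8 - 35) - G) = 3*(-43 - G) = -129 - 3*G)
(-5143 + (100² - 685))/(-20290 + s(81, 16)) - 1*2612 = (-5143 + (100² - 685))/(-20290 + (-129 - 3*81)) - 1*2612 = (-5143 + (10000 - 685))/(-20290 + (-129 - 243)) - 2612 = (-5143 + 9315)/(-20290 - 372) - 2612 = 4172/(-20662) - 2612 = 4172*(-1/20662) - 2612 = -2086/10331 - 2612 = -26986658/10331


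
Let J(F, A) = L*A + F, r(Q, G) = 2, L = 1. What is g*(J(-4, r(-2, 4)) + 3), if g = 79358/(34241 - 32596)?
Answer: 79358/1645 ≈ 48.242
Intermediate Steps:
J(F, A) = A + F (J(F, A) = 1*A + F = A + F)
g = 79358/1645 ≈ 48.242
g*(J(-4, r(-2, 4)) + 3) = 79358*((2 - 4) + 3)/1645 = 79358*(-2 + 3)/1645 = (79358/1645)*1 = 79358/1645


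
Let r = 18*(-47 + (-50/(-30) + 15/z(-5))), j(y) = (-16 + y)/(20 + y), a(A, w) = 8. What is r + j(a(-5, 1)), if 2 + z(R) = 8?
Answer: -5399/7 ≈ -771.29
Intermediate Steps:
z(R) = 6 (z(R) = -2 + 8 = 6)
j(y) = (-16 + y)/(20 + y)
r = -771 (r = 18*(-47 + (-50/(-30) + 15/6)) = 18*(-47 + (-50*(-1/30) + 15*(⅙))) = 18*(-47 + (5/3 + 5/2)) = 18*(-47 + 25/6) = 18*(-257/6) = -771)
r + j(a(-5, 1)) = -771 + (-16 + 8)/(20 + 8) = -771 - 8/28 = -771 + (1/28)*(-8) = -771 - 2/7 = -5399/7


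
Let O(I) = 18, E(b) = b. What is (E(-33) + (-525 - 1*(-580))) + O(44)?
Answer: 40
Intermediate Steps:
(E(-33) + (-525 - 1*(-580))) + O(44) = (-33 + (-525 - 1*(-580))) + 18 = (-33 + (-525 + 580)) + 18 = (-33 + 55) + 18 = 22 + 18 = 40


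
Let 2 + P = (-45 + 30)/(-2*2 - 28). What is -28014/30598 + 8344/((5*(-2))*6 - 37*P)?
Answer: -4086454141/1636993 ≈ -2496.3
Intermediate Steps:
P = -49/32 (P = -2 + (-45 + 30)/(-2*2 - 28) = -2 - 15/(-4 - 28) = -2 - 15/(-32) = -2 - 15*(-1/32) = -2 + 15/32 = -49/32 ≈ -1.5313)
-28014/30598 + 8344/((5*(-2))*6 - 37*P) = -28014/30598 + 8344/((5*(-2))*6 - 37*(-49/32)) = -28014*1/30598 + 8344/(-10*6 + 1813/32) = -14007/15299 + 8344/(-60 + 1813/32) = -14007/15299 + 8344/(-107/32) = -14007/15299 + 8344*(-32/107) = -14007/15299 - 267008/107 = -4086454141/1636993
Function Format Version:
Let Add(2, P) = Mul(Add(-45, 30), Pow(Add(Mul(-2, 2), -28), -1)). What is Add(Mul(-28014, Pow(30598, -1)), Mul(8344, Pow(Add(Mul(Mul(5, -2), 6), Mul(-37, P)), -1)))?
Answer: Rational(-4086454141, 1636993) ≈ -2496.3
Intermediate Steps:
P = Rational(-49, 32) (P = Add(-2, Mul(Add(-45, 30), Pow(Add(Mul(-2, 2), -28), -1))) = Add(-2, Mul(-15, Pow(Add(-4, -28), -1))) = Add(-2, Mul(-15, Pow(-32, -1))) = Add(-2, Mul(-15, Rational(-1, 32))) = Add(-2, Rational(15, 32)) = Rational(-49, 32) ≈ -1.5313)
Add(Mul(-28014, Pow(30598, -1)), Mul(8344, Pow(Add(Mul(Mul(5, -2), 6), Mul(-37, P)), -1))) = Add(Mul(-28014, Pow(30598, -1)), Mul(8344, Pow(Add(Mul(Mul(5, -2), 6), Mul(-37, Rational(-49, 32))), -1))) = Add(Mul(-28014, Rational(1, 30598)), Mul(8344, Pow(Add(Mul(-10, 6), Rational(1813, 32)), -1))) = Add(Rational(-14007, 15299), Mul(8344, Pow(Add(-60, Rational(1813, 32)), -1))) = Add(Rational(-14007, 15299), Mul(8344, Pow(Rational(-107, 32), -1))) = Add(Rational(-14007, 15299), Mul(8344, Rational(-32, 107))) = Add(Rational(-14007, 15299), Rational(-267008, 107)) = Rational(-4086454141, 1636993)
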